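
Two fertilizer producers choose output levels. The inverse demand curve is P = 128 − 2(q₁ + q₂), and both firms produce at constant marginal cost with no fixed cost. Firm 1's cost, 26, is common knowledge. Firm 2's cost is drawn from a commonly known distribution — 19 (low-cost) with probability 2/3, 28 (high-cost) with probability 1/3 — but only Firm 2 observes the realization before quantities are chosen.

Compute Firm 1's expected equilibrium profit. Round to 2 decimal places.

Type-c best response for Firm 2: q₂(c) = (128 − c)/4 − q₁/2.
Firm 1 maximizes expected profit; its first-order condition is 128 − 4q₁ − 2E[q₂] − 26 = 0.
Substituting E[q₂] and solving: E[c₂] = 22, so q₁ = (128 − 2·26 + 22)/6 = 16.3333.
E[P] = 128 − 2·(q₁ + E[q₂]) = 58.6667; Firm 1's expected profit = (E[P] − 26)·q₁ = (58.6667 − 26)·16.3333 = 533.556.

533.56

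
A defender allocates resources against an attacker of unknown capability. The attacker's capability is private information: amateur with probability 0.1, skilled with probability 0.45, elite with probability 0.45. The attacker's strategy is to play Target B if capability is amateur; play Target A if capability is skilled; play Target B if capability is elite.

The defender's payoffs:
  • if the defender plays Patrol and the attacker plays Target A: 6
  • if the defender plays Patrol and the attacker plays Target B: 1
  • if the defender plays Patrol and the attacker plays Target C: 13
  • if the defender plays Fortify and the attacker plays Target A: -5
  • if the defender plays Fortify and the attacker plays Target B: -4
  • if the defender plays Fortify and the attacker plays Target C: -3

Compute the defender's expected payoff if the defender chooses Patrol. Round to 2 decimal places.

Take the expectation over the attacker's capability, weighting each type's action by its prior probability.
E[Patrol] = 0.1·1 + 0.45·6 + 0.45·1 = 0.1 + 2.7 + 0.45 = 3.25

3.25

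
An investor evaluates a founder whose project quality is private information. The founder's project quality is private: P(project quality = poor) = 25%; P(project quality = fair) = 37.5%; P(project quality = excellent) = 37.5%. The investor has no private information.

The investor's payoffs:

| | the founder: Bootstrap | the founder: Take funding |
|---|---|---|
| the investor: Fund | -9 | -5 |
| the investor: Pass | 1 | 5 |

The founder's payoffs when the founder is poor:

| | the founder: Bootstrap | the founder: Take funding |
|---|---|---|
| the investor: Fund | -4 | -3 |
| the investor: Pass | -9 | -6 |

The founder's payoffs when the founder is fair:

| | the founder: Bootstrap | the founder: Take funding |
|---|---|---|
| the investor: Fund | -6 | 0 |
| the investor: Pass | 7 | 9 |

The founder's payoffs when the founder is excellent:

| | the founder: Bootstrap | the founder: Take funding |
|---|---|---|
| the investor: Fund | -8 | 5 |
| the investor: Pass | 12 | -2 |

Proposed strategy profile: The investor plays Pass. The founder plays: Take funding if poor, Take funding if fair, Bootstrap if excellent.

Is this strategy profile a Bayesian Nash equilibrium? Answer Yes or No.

Yes

The investor plays Pass: E[Pass] = 0.25·(5) + 0.375·(5) + 0.375·(1) = 3.5; E[Fund] = -6.5. Best-responding. ✓
The founder (project quality poor), facing Pass: Bootstrap gives -9, Take funding gives -6. Proposed Take funding is best. ✓
The founder (project quality fair), facing Pass: Bootstrap gives 7, Take funding gives 9. Proposed Take funding is best. ✓
The founder (project quality excellent), facing Pass: Bootstrap gives 12, Take funding gives -2. Proposed Bootstrap is best. ✓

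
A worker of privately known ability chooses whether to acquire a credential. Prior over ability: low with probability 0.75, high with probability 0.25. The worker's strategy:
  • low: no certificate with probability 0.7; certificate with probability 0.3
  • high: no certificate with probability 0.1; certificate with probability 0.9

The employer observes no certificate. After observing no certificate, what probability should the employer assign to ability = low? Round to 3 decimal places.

0.955

Apply Bayes' rule using the sender's strategy as the likelihood.
P(no certificate) = 0.75·0.7 + 0.25·0.1 = 0.55
P(low | no certificate) = (0.75·0.7) / 0.55 = 0.525 / 0.55 = 0.954545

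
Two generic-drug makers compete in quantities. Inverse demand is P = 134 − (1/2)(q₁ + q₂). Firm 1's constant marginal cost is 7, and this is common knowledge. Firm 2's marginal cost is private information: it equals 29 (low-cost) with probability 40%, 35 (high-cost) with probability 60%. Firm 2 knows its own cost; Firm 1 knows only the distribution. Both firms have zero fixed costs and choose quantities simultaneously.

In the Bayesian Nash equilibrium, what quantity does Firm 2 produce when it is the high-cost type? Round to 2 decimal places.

Each type of Firm 2 best-responds to q₁; Firm 1 best-responds to the expected q₂ over Firm 2's types.
Firm 2 with cost c maximizes (134 − (1/2)(q₁+q₂) − c)·q₂, giving q₂(c) = (134 − c − (1/2)q₁).
E[c₂] = 0.4·29 + 0.6·35 = 32.6
Firm 1's FOC against E[q₂] yields q₁ = (134 − 2·7 + E[c₂])/(3/2) = (134 − 14 + 32.6)/(3/2) = 101.733.
q₂(high-cost) = (134 − 35 − (1/2)·101.733) = 48.1333.

48.13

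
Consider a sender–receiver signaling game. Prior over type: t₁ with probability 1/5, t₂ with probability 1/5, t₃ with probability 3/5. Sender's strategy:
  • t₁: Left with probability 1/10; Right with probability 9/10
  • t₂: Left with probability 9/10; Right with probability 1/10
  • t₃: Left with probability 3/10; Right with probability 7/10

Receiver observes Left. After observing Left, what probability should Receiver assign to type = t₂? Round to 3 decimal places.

0.474

P(Left) = (1/5)·(1/10) + (1/5)·(9/10) + (3/5)·(3/10) = 19/50
P(t₂ | Left) = ((1/5)·(9/10)) / (19/50) = (9/50) / (19/50) = 9/19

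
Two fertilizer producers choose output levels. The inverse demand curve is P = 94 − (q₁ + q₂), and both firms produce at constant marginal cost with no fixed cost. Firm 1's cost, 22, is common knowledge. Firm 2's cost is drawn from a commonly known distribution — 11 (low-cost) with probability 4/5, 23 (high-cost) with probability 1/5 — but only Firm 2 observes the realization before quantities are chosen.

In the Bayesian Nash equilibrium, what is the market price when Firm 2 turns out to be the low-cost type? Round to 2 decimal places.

41.93

Firm 2 with cost c maximizes (94 − (q₁+q₂) − c)·q₂, giving q₂(c) = (94 − c − q₁)/2.
E[c₂] = 4/5·11 + 1/5·23 = 13.4
Firm 1's FOC against E[q₂] yields q₁ = (94 − 2·22 + E[c₂])/3 = (94 − 44 + 13.4)/3 = 21.1333.
q₂(low-cost) = 30.9333, so P = 94 − (21.1333 + 30.9333) = 41.9333.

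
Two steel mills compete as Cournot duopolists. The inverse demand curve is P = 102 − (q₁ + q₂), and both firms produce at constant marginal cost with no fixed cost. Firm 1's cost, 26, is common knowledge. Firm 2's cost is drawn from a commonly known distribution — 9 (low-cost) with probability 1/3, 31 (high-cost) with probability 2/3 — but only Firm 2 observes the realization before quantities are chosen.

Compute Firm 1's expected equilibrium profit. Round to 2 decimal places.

Type-c best response for Firm 2: q₂(c) = (102 − c)/2 − q₁/2.
Firm 1 maximizes expected profit; its first-order condition is 102 − 2q₁ − E[q₂] − 26 = 0.
Substituting E[q₂] and solving: E[c₂] = 23.6667, so q₁ = (102 − 2·26 + 23.6667)/3 = 24.5556.
E[P] = 102 − (q₁ + E[q₂]) = 50.5556; Firm 1's expected profit = (E[P] − 26)·q₁ = (50.5556 − 26)·24.5556 = 602.975.

602.98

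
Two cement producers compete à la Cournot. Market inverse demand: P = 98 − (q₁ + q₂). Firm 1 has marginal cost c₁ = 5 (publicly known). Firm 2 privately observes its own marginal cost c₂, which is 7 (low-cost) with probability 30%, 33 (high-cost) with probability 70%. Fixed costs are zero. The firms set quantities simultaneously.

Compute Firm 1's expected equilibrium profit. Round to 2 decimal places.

1423.80

Type-c best response for Firm 2: q₂(c) = (98 − c)/2 − q₁/2.
Firm 1 maximizes expected profit; its first-order condition is 98 − 2q₁ − E[q₂] − 5 = 0.
Substituting E[q₂] and solving: E[c₂] = 25.2, so q₁ = (98 − 2·5 + 25.2)/3 = 37.7333.
E[P] = 98 − (q₁ + E[q₂]) = 42.7333; Firm 1's expected profit = (E[P] − 5)·q₁ = (42.7333 − 5)·37.7333 = 1423.8.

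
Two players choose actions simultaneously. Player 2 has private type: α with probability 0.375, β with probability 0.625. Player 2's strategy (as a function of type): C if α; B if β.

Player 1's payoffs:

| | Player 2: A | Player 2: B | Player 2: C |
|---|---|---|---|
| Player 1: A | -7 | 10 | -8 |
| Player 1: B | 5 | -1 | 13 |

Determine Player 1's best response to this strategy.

Compute Player 1's expected payoff for each action, taking the expectation over Player 2's type.
E[A] = 0.375·(-8) + 0.625·(10) = 3.25
E[B] = 0.375·(13) + 0.625·(-1) = 4.25
Best response: B (4.25 is the largest).

B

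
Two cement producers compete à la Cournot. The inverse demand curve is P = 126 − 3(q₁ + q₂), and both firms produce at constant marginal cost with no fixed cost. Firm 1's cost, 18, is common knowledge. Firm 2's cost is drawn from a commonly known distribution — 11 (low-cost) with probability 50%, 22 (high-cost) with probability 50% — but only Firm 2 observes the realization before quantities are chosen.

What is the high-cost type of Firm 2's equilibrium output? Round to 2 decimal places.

Type-c best response for Firm 2: q₂(c) = (126 − c)/6 − q₁/2.
Firm 1 maximizes expected profit; its first-order condition is 126 − 6q₁ − 3E[q₂] − 18 = 0.
Substituting E[q₂] and solving: E[c₂] = 16.5, so q₁ = (126 − 2·18 + 16.5)/9 = 11.8333.
q₂(high-cost) = (126 − 22 − 3·11.8333)/6 = 11.4167.

11.42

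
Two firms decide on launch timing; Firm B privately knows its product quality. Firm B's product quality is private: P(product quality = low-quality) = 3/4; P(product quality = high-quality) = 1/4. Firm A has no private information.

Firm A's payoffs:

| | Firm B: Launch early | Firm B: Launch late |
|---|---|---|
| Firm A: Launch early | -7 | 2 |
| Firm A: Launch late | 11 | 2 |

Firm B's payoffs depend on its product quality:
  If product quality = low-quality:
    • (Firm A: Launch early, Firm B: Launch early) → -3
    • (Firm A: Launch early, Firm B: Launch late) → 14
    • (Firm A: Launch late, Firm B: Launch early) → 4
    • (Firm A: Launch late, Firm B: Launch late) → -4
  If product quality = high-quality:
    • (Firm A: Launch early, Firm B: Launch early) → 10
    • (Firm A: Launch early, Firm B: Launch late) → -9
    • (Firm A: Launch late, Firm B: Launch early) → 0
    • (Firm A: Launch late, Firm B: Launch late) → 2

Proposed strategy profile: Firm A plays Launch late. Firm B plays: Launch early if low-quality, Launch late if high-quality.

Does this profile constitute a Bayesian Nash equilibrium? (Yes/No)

Firm A plays Launch late: E[Launch late] = 3/4·(11) + 1/4·(2) = 35/4; E[Launch early] = -19/4. Best-responding. ✓
Firm B (product quality low-quality), facing Launch late: Launch early gives 4, Launch late gives -4. Proposed Launch early is best. ✓
Firm B (product quality high-quality), facing Launch late: Launch early gives 0, Launch late gives 2. Proposed Launch late is best. ✓

Yes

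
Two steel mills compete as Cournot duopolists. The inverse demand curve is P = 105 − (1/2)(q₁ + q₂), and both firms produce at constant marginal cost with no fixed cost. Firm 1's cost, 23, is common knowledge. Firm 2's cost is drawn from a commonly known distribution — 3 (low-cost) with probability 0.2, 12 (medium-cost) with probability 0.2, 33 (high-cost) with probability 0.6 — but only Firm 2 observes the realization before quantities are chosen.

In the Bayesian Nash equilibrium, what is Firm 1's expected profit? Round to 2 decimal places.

1486.94

Firm 2 with cost c maximizes (105 − (1/2)(q₁+q₂) − c)·q₂, giving q₂(c) = (105 − c − (1/2)q₁).
E[c₂] = 0.2·3 + 0.2·12 + 0.6·33 = 22.8
Firm 1's FOC against E[q₂] yields q₁ = (105 − 2·23 + E[c₂])/(3/2) = (105 − 46 + 22.8)/(3/2) = 54.5333.
E[P] = 105 − (1/2)·(q₁ + E[q₂]) = 50.2667; Firm 1's expected profit = (E[P] − 23)·q₁ = (50.2667 − 23)·54.5333 = 1486.94.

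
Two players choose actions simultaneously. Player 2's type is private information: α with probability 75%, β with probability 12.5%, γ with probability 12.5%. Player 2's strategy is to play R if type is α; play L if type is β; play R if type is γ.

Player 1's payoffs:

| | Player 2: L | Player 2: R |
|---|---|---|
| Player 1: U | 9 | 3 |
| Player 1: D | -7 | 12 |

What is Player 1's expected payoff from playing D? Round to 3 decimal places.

9.625

E[D] = 0.75·12 + 0.125·(-7) + 0.125·12 = 9 + (-0.875) + 1.5 = 9.625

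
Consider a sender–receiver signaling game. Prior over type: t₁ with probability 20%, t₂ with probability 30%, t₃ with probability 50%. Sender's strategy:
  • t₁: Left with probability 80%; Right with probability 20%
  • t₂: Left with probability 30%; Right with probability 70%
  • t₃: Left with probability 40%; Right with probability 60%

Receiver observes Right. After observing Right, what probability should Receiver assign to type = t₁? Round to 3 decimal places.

0.073

P(Right) = 0.2·0.2 + 0.3·0.7 + 0.5·0.6 = 0.55
P(t₁ | Right) = (0.2·0.2) / 0.55 = 0.04 / 0.55 = 0.0727273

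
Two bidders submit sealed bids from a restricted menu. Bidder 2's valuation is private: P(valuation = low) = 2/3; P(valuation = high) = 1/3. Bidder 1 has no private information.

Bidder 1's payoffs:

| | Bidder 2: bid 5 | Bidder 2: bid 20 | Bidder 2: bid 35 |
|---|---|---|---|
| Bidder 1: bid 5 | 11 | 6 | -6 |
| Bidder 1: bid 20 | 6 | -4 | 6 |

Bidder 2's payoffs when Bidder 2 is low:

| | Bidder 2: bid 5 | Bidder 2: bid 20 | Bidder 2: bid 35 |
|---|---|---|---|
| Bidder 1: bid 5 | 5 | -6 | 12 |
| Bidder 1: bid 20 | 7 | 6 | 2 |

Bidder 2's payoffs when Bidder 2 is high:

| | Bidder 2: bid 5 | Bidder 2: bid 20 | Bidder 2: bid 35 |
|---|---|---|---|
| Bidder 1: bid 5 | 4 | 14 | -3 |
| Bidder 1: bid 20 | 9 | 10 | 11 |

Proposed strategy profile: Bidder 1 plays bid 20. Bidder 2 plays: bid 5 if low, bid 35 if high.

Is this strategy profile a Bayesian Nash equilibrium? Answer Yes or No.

Yes

Bidder 1 plays bid 20: E[bid 20] = 2/3·(6) + 1/3·(6) = 6; E[bid 5] = 16/3. Best-responding. ✓
Bidder 2 (valuation low), facing bid 20: bid 5 gives 7, bid 20 gives 6, bid 35 gives 2. Proposed bid 5 is best. ✓
Bidder 2 (valuation high), facing bid 20: bid 5 gives 9, bid 20 gives 10, bid 35 gives 11. Proposed bid 35 is best. ✓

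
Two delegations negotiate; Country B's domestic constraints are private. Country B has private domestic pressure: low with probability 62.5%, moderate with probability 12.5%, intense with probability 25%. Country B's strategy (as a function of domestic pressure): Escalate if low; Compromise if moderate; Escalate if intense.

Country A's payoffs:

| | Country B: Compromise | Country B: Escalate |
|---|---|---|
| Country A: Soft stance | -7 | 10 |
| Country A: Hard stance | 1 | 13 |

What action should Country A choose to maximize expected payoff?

Hard stance

Compute Country A's expected payoff for each action, taking the expectation over Country B's type.
E[Soft stance] = 0.625·(10) + 0.125·(-7) + 0.25·(10) = 7.875
E[Hard stance] = 0.625·(13) + 0.125·(1) + 0.25·(13) = 11.5
Best response: Hard stance (11.5 is the largest).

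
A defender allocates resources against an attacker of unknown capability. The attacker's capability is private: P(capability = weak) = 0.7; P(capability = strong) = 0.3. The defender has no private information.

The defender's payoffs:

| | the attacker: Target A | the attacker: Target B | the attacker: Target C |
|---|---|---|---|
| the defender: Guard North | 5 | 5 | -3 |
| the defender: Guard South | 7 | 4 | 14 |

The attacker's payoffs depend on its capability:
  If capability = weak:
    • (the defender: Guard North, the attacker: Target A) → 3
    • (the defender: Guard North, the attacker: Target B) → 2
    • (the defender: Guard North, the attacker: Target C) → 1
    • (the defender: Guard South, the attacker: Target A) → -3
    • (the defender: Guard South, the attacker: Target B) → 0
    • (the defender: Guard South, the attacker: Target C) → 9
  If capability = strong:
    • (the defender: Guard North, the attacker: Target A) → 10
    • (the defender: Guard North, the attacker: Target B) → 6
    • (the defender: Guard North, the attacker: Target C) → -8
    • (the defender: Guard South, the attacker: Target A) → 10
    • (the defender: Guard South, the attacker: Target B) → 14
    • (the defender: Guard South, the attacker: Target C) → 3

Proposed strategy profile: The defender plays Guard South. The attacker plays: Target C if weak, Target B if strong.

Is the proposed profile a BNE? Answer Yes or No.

Yes

The defender plays Guard South: E[Guard South] = 0.7·(14) + 0.3·(4) = 11; E[Guard North] = -0.6. Best-responding. ✓
The attacker (capability weak), facing Guard South: Target A gives -3, Target B gives 0, Target C gives 9. Proposed Target C is best. ✓
The attacker (capability strong), facing Guard South: Target A gives 10, Target B gives 14, Target C gives 3. Proposed Target B is best. ✓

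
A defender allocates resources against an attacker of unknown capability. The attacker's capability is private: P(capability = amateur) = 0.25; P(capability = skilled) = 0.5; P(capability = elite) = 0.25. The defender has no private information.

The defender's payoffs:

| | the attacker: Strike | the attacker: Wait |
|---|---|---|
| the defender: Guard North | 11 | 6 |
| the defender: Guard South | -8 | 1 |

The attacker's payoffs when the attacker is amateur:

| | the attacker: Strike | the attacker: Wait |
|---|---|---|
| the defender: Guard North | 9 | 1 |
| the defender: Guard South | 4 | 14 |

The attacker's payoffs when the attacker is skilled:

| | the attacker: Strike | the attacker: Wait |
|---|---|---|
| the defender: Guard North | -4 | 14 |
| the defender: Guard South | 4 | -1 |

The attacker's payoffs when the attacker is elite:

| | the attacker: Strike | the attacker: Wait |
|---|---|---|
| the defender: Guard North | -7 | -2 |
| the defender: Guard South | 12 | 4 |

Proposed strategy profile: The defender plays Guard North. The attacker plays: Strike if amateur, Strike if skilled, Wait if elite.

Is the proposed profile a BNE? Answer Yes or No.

The defender plays Guard North: E[Guard North] = 0.25·(11) + 0.5·(11) + 0.25·(6) = 9.75; E[Guard South] = -5.75. Best-responding. ✓
The attacker (capability amateur), facing Guard North: Strike gives 9, Wait gives 1. Proposed Strike is best. ✓
The attacker (capability skilled), facing Guard North: Strike gives -4, Wait gives 14. Proposed Strike is not best — profitable deviation exists. ✗
The attacker (capability elite), facing Guard North: Strike gives -7, Wait gives -2. Proposed Wait is best. ✓

No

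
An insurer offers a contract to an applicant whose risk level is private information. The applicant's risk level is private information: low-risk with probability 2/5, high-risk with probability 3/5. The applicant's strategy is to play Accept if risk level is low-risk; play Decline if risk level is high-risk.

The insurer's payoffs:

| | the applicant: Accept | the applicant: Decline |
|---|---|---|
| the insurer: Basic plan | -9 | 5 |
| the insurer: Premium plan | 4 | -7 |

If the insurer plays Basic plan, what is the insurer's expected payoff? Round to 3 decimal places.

-0.600

E[Basic plan] = 2/5·(-9) + 3/5·5 = (-18/5) + 3 = -3/5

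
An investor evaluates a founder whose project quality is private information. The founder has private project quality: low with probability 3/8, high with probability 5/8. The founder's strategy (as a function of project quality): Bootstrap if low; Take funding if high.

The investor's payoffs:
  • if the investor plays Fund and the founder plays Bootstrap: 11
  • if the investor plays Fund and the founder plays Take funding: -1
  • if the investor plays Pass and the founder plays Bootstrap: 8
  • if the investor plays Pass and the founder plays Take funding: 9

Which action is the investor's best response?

Pass

E[Fund] = 3/8·(11) + 5/8·(-1) = 7/2
E[Pass] = 3/8·(8) + 5/8·(9) = 69/8
Best response: Pass (69/8 is the largest).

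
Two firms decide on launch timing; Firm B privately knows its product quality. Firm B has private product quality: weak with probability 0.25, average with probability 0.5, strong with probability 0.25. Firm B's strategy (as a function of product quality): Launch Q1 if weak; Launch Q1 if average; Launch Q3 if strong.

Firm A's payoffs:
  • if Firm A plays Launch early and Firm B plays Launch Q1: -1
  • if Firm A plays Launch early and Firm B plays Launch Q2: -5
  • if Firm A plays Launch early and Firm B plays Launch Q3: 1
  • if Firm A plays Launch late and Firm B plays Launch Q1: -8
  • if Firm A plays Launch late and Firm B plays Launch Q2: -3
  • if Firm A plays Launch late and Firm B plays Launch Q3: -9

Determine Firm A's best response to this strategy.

E[Launch early] = 0.25·(-1) + 0.5·(-1) + 0.25·(1) = -0.5
E[Launch late] = 0.25·(-8) + 0.5·(-8) + 0.25·(-9) = -8.25
Best response: Launch early (-0.5 is the largest).

Launch early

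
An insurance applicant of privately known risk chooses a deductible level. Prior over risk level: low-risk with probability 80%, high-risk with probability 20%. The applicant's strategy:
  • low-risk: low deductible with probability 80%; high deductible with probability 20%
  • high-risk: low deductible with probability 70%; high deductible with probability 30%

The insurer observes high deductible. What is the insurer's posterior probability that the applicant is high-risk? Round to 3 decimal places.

0.273

P(high deductible) = 0.8·0.2 + 0.2·0.3 = 0.22
P(high-risk | high deductible) = (0.2·0.3) / 0.22 = 0.06 / 0.22 = 0.272727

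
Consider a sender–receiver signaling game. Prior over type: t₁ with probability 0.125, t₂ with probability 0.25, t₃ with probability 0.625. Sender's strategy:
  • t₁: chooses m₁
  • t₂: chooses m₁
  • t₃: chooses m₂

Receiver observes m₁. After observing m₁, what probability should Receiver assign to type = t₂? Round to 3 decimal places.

0.667

P(m₁) = 0.125·1 + 0.25·1 + 0.625·0 = 0.375
P(t₂ | m₁) = (0.25·1) / 0.375 = 0.25 / 0.375 = 0.666667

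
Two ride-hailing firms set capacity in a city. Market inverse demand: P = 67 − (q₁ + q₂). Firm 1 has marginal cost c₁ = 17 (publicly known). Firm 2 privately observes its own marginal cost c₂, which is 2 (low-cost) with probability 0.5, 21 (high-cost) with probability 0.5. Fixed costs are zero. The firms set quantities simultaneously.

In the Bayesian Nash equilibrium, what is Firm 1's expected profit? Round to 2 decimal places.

Type-c best response for Firm 2: q₂(c) = (67 − c)/2 − q₁/2.
Firm 1 maximizes expected profit; its first-order condition is 67 − 2q₁ − E[q₂] − 17 = 0.
Substituting E[q₂] and solving: E[c₂] = 11.5, so q₁ = (67 − 2·17 + 11.5)/3 = 14.8333.
E[P] = 67 − (q₁ + E[q₂]) = 31.8333; Firm 1's expected profit = (E[P] − 17)·q₁ = (31.8333 − 17)·14.8333 = 220.028.

220.03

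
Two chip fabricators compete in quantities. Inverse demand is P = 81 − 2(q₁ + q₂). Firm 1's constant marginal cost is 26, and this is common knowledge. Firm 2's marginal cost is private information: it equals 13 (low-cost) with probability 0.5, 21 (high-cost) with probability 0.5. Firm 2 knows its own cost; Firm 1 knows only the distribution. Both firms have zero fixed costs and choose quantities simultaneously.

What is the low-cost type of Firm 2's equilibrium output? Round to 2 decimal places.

13.17

Firm 2 with cost c maximizes (81 − 2(q₁+q₂) − c)·q₂, giving q₂(c) = (81 − c − 2q₁)/4.
E[c₂] = 0.5·13 + 0.5·21 = 17
Firm 1's FOC against E[q₂] yields q₁ = (81 − 2·26 + E[c₂])/6 = (81 − 52 + 17)/6 = 7.66667.
q₂(low-cost) = (81 − 13 − 2·7.66667)/4 = 13.1667.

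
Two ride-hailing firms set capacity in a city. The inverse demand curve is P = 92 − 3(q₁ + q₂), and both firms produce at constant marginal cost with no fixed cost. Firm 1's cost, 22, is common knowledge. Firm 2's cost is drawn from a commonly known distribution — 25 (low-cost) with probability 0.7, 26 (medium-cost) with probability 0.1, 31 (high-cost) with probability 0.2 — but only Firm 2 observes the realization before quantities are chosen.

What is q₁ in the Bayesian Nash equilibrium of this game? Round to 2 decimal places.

8.26

Firm 2 with cost c maximizes (92 − 3(q₁+q₂) − c)·q₂, giving q₂(c) = (92 − c − 3q₁)/6.
E[c₂] = 0.7·25 + 0.1·26 + 0.2·31 = 26.3
Firm 1's FOC against E[q₂] yields q₁ = (92 − 2·22 + E[c₂])/9 = (92 − 44 + 26.3)/9 = 8.25556.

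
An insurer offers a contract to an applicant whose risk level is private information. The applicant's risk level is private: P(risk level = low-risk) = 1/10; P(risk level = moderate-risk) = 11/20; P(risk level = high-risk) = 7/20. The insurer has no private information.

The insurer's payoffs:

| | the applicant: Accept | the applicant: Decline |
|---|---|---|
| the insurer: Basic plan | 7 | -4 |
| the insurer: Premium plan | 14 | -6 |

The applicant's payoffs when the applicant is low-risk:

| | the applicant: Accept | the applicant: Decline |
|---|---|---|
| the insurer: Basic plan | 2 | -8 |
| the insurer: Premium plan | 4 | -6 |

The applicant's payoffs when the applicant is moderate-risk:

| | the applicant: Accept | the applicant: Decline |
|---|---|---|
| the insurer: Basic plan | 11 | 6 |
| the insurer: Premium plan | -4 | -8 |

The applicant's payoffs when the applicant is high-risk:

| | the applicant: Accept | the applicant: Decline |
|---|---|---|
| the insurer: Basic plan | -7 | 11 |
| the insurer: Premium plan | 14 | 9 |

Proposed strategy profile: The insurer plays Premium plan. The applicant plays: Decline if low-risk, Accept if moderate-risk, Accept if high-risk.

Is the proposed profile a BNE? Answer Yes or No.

No

The insurer plays Premium plan: E[Premium plan] = 1/10·(-6) + 11/20·(14) + 7/20·(14) = 12; E[Basic plan] = 59/10. Best-responding. ✓
The applicant (risk level low-risk), facing Premium plan: Accept gives 4, Decline gives -6. Proposed Decline is not best — profitable deviation exists. ✗
The applicant (risk level moderate-risk), facing Premium plan: Accept gives -4, Decline gives -8. Proposed Accept is best. ✓
The applicant (risk level high-risk), facing Premium plan: Accept gives 14, Decline gives 9. Proposed Accept is best. ✓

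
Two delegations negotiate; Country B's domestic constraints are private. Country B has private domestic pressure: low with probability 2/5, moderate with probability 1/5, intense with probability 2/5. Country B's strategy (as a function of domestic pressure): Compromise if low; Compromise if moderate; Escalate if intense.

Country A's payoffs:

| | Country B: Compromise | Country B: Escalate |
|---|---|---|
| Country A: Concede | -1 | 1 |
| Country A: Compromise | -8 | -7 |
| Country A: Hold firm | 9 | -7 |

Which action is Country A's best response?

Hold firm

Compute Country A's expected payoff for each action, taking the expectation over Country B's type.
E[Concede] = 2/5·(-1) + 1/5·(-1) + 2/5·(1) = -1/5
E[Compromise] = 2/5·(-8) + 1/5·(-8) + 2/5·(-7) = -38/5
E[Hold firm] = 2/5·(9) + 1/5·(9) + 2/5·(-7) = 13/5
Best response: Hold firm (13/5 is the largest).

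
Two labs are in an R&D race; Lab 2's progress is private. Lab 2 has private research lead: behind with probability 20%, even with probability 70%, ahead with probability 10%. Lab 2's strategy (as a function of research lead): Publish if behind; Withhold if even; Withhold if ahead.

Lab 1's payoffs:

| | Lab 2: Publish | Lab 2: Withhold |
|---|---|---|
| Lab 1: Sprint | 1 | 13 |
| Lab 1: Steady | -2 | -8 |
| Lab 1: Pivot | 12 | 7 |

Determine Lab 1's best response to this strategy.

Sprint

E[Sprint] = 0.2·(1) + 0.7·(13) + 0.1·(13) = 10.6
E[Steady] = 0.2·(-2) + 0.7·(-8) + 0.1·(-8) = -6.8
E[Pivot] = 0.2·(12) + 0.7·(7) + 0.1·(7) = 8
Best response: Sprint (10.6 is the largest).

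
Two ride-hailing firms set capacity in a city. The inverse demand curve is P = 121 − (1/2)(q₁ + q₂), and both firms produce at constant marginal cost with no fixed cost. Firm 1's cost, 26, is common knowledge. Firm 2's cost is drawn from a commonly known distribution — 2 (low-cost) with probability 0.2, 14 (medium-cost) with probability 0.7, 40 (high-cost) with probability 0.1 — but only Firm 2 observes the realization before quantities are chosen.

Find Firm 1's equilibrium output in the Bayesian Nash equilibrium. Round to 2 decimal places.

55.47

Type-c best response for Firm 2: q₂(c) = (121 − c) − q₁/2.
Firm 1 maximizes expected profit; its first-order condition is 121 − q₁ − (1/2)E[q₂] − 26 = 0.
Substituting E[q₂] and solving: E[c₂] = 14.2, so q₁ = (121 − 2·26 + 14.2)/(3/2) = 55.4667.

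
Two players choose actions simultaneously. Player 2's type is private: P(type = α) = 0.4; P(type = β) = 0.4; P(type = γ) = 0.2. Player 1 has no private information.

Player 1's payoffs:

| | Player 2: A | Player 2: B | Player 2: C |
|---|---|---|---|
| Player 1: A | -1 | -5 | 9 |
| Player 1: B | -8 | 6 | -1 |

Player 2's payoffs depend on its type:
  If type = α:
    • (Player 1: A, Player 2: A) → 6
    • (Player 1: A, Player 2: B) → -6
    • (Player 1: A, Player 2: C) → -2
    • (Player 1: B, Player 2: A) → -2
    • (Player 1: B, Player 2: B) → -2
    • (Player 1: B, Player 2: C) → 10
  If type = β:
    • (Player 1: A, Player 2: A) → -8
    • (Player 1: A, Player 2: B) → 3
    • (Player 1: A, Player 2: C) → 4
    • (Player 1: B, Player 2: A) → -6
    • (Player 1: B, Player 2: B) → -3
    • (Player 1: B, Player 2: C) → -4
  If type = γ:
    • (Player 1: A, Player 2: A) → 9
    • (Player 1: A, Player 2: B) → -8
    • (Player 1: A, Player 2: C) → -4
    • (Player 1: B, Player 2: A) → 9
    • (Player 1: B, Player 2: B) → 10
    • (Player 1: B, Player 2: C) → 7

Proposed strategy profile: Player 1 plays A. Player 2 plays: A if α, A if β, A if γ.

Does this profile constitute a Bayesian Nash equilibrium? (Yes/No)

No

Player 1 plays A: E[A] = 0.4·(-1) + 0.4·(-1) + 0.2·(-1) = -1; E[B] = -8. Best-responding. ✓
Player 2 (type α), facing A: A gives 6, B gives -6, C gives -2. Proposed A is best. ✓
Player 2 (type β), facing A: A gives -8, B gives 3, C gives 4. Proposed A is not best — profitable deviation exists. ✗
Player 2 (type γ), facing A: A gives 9, B gives -8, C gives -4. Proposed A is best. ✓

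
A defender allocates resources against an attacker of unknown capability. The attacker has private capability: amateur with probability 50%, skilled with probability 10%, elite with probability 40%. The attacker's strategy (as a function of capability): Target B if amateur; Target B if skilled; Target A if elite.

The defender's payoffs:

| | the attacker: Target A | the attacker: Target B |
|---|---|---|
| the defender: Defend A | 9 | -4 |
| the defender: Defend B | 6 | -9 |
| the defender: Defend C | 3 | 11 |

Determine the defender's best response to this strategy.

Compute the defender's expected payoff for each action, taking the expectation over the attacker's type.
E[Defend A] = 0.5·(-4) + 0.1·(-4) + 0.4·(9) = 1.2
E[Defend B] = 0.5·(-9) + 0.1·(-9) + 0.4·(6) = -3
E[Defend C] = 0.5·(11) + 0.1·(11) + 0.4·(3) = 7.8
Best response: Defend C (7.8 is the largest).

Defend C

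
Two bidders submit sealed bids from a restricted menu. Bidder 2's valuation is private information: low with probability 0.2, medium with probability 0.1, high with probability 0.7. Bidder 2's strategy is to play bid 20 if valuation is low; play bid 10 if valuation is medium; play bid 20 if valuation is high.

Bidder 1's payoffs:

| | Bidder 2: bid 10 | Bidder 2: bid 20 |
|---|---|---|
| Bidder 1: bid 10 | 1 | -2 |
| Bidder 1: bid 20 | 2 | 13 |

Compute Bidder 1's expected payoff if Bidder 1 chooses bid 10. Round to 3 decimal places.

-1.700

E[bid 10] = 0.2·(-2) + 0.1·1 + 0.7·(-2) = (-0.4) + 0.1 + (-1.4) = -1.7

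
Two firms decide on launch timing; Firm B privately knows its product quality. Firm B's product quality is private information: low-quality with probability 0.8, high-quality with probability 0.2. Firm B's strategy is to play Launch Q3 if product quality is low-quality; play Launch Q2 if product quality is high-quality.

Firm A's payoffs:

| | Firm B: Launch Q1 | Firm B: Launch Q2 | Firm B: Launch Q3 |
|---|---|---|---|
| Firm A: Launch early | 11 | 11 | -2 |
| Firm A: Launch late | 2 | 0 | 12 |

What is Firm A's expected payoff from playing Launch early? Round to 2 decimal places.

0.60

E[Launch early] = 0.8·(-2) + 0.2·11 = (-1.6) + 2.2 = 0.6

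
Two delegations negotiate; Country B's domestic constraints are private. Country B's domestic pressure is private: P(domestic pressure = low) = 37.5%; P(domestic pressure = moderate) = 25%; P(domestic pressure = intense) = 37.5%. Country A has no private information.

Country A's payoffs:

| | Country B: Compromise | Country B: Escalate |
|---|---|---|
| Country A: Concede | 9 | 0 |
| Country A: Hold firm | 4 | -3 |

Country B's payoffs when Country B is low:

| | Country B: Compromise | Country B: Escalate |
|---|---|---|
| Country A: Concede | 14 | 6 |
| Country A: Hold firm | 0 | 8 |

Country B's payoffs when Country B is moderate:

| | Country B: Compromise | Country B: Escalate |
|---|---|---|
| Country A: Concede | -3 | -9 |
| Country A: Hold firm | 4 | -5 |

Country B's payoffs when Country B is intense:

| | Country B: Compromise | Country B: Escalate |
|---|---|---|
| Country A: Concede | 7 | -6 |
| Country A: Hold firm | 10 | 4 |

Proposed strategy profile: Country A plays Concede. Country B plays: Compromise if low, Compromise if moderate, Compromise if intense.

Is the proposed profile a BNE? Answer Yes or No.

Country A plays Concede: E[Concede] = 0.375·(9) + 0.25·(9) + 0.375·(9) = 9; E[Hold firm] = 4. Best-responding. ✓
Country B (domestic pressure low), facing Concede: Compromise gives 14, Escalate gives 6. Proposed Compromise is best. ✓
Country B (domestic pressure moderate), facing Concede: Compromise gives -3, Escalate gives -9. Proposed Compromise is best. ✓
Country B (domestic pressure intense), facing Concede: Compromise gives 7, Escalate gives -6. Proposed Compromise is best. ✓

Yes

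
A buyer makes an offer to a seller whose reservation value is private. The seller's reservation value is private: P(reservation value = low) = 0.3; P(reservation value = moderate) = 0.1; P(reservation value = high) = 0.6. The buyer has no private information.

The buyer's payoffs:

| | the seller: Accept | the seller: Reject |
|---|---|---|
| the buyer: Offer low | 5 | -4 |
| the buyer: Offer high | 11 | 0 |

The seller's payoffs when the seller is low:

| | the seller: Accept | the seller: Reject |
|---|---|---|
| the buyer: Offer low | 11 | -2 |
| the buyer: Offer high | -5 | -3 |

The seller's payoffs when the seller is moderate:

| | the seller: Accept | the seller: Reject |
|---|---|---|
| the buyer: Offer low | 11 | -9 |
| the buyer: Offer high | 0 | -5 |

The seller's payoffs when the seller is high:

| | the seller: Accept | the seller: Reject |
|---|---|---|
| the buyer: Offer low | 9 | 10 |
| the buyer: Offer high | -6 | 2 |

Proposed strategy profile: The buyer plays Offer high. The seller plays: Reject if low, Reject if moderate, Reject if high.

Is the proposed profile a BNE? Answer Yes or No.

No

The buyer plays Offer high: E[Offer high] = 0.3·(0) + 0.1·(0) + 0.6·(0) = 0; E[Offer low] = -4. Best-responding. ✓
The seller (reservation value low), facing Offer high: Accept gives -5, Reject gives -3. Proposed Reject is best. ✓
The seller (reservation value moderate), facing Offer high: Accept gives 0, Reject gives -5. Proposed Reject is not best — profitable deviation exists. ✗
The seller (reservation value high), facing Offer high: Accept gives -6, Reject gives 2. Proposed Reject is best. ✓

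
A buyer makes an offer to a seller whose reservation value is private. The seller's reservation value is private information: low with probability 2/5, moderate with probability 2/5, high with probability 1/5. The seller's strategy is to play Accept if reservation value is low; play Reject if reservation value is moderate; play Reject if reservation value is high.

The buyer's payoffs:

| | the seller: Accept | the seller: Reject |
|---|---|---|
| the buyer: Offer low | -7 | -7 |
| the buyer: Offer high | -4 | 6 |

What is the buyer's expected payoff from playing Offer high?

2

E[Offer high] = 2/5·(-4) + 2/5·6 + 1/5·6 = (-8/5) + 12/5 + 6/5 = 2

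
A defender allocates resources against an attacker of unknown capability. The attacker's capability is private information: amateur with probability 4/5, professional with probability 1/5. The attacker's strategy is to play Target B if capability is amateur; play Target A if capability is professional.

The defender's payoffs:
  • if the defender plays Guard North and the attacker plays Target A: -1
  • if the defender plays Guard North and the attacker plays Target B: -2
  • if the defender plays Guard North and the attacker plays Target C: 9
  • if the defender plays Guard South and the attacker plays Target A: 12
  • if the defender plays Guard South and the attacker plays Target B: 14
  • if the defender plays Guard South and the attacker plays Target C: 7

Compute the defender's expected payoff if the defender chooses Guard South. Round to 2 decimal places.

Take the expectation over the attacker's capability, weighting each type's action by its prior probability.
E[Guard South] = 4/5·14 + 1/5·12 = 56/5 + 12/5 = 68/5

13.60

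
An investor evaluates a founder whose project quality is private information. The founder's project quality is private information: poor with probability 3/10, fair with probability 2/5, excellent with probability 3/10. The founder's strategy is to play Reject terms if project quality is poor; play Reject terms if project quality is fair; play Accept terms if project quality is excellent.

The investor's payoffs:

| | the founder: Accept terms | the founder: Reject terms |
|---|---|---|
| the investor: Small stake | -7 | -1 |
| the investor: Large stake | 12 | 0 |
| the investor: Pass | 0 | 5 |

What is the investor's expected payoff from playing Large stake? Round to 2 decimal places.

E[Large stake] = 3/10·0 + 2/5·0 + 3/10·12 = 0 + 0 + 18/5 = 18/5

3.60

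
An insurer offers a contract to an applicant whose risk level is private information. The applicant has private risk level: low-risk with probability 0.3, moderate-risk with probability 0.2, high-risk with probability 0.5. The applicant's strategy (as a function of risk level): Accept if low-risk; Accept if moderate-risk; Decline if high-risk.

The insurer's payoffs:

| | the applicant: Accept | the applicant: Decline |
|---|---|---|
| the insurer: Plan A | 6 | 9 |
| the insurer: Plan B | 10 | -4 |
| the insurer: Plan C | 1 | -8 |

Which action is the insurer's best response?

Plan A

E[Plan A] = 0.3·(6) + 0.2·(6) + 0.5·(9) = 7.5
E[Plan B] = 0.3·(10) + 0.2·(10) + 0.5·(-4) = 3
E[Plan C] = 0.3·(1) + 0.2·(1) + 0.5·(-8) = -3.5
Best response: Plan A (7.5 is the largest).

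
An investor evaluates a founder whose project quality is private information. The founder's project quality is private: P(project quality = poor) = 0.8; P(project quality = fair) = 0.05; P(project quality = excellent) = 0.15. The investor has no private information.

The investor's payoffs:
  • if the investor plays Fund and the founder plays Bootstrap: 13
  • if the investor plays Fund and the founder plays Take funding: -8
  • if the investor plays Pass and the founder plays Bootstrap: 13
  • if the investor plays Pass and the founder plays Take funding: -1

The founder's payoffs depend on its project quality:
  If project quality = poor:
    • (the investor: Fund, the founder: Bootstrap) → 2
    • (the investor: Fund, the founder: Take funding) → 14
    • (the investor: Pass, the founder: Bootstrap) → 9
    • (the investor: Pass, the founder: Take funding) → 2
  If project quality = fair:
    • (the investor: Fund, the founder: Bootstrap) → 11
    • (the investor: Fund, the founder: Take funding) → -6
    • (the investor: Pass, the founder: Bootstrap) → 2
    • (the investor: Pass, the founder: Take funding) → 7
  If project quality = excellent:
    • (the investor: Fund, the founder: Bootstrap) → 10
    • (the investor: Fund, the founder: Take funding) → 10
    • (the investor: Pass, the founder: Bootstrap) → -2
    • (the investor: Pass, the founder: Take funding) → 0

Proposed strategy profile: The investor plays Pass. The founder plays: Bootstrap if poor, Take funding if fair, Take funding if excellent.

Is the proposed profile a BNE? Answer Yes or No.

A profile is a BNE iff every type of every player is best-responding given beliefs about the other side.
The investor plays Pass: E[Pass] = 0.8·(13) + 0.05·(-1) + 0.15·(-1) = 10.2; E[Fund] = 8.8. Best-responding. ✓
The founder (project quality poor), facing Pass: Bootstrap gives 9, Take funding gives 2. Proposed Bootstrap is best. ✓
The founder (project quality fair), facing Pass: Bootstrap gives 2, Take funding gives 7. Proposed Take funding is best. ✓
The founder (project quality excellent), facing Pass: Bootstrap gives -2, Take funding gives 0. Proposed Take funding is best. ✓

Yes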